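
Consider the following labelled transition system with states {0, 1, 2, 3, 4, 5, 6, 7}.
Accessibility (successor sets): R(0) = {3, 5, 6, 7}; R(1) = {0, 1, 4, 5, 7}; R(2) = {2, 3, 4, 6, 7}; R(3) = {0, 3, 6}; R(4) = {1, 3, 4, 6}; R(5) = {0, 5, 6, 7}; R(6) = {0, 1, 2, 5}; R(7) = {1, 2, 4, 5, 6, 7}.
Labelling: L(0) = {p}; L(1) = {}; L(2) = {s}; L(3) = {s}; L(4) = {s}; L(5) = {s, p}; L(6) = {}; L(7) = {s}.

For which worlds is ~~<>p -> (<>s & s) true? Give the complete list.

Let φ = ~~<>p -> (<>s & s). Evaluate φ at each world:
  0 (successors {3, 5, 6, 7}): φ is false.
  1 (successors {0, 1, 4, 5, 7}): φ is false.
  2 (successors {2, 3, 4, 6, 7}): φ is true.
  3 (successors {0, 3, 6}): φ is true.
  4 (successors {1, 3, 4, 6}): φ is true.
  5 (successors {0, 5, 6, 7}): φ is true.
  6 (successors {0, 1, 2, 5}): φ is false.
  7 (successors {1, 2, 4, 5, 6, 7}): φ is true.
For instance, at 1:
  At 1: ~~<>p is true, <>s & s is false, so ~~<>p -> (<>s & s) is false.
    At 1: ~<>p is false, so ~~<>p is true.
      At 1: <>p is true, so ~<>p is false.
    At 1: <>s is true, s is false, so <>s & s is false.
      At 1: <>s requires s at some successor in {0, 1, 4, 5, 7}.
        s holds at 4, so <>s is true at 1.
Satisfying worlds: {2, 3, 4, 5, 7}

2, 3, 4, 5, 7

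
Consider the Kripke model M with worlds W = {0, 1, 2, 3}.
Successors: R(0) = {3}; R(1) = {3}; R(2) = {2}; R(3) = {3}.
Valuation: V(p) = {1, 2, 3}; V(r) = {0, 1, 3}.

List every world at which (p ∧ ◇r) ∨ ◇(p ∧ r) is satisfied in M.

Let φ = (p ∧ ◇r) ∨ ◇(p ∧ r). Evaluate φ at each world:
  0 (successors {3}): φ is true.
  1 (successors {3}): φ is true.
  2 (successors {2}): φ is false.
  3 (successors {3}): φ is true.
For instance, at 1:
  At 1: p ∧ ◇r is true, ◇(p ∧ r) is true, so (p ∧ ◇r) ∨ ◇(p ∧ r) is true.
    At 1: p is true, ◇r is true, so p ∧ ◇r is true.
      At 1: ◇r requires r at some successor in {3}.
        r holds at 3, so ◇r is true at 1.
    At 1: ◇(p ∧ r) requires p ∧ r at some successor in {3}.
      p ∧ r holds at 3, so ◇(p ∧ r) is true at 1.
Satisfying worlds: {0, 1, 3}

0, 1, 3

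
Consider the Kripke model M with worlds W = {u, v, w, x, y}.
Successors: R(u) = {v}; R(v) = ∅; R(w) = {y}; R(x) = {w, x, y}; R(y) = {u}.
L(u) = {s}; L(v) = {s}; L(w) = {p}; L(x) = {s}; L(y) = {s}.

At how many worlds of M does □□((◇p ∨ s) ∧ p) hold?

2

Let φ = □□((◇p ∨ s) ∧ p). Evaluate φ at each world:
  u (successors {v}): φ is true.
  v (successors ∅): φ is true.
  w (successors {y}): φ is false.
  x (successors {w, x, y}): φ is false.
  y (successors {u}): φ is false.
For instance, at x:
  At x: □□((◇p ∨ s) ∧ p) requires □((◇p ∨ s) ∧ p) at every successor {w, x, y}.
    □((◇p ∨ s) ∧ p) fails at w, so □□((◇p ∨ s) ∧ p) is false at x.
      At w: □((◇p ∨ s) ∧ p) requires (◇p ∨ s) ∧ p at every successor {y}.
        (◇p ∨ s) ∧ p fails at y, so □((◇p ∨ s) ∧ p) is false at w.
Satisfying worlds: {u, v}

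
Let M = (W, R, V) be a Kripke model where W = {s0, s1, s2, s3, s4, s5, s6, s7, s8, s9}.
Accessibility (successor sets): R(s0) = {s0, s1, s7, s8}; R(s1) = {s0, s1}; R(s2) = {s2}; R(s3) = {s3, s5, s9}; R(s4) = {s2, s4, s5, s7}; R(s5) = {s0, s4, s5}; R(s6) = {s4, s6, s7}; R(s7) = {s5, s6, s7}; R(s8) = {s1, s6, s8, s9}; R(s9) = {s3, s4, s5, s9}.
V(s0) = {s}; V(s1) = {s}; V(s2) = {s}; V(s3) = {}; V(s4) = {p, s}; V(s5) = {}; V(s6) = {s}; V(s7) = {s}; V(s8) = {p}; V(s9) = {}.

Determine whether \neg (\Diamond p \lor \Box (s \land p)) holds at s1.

Yes

At s1: \Diamond p \lor \Box (s \land p) is false, so \neg (\Diamond p \lor \Box (s \land p)) is true.
  At s1: \Diamond p is false, \Box (s \land p) is false, so \Diamond p \lor \Box (s \land p) is false.
    At s1: \Diamond p requires p at some successor in {s0, s1}.
      At s0: p is false.
      At s1: p is false.
    So \Diamond p is false at s1.
    At s1: \Box (s \land p) requires s \land p at every successor {s0, s1}.
      s \land p fails at s0, so \Box (s \land p) is false at s1.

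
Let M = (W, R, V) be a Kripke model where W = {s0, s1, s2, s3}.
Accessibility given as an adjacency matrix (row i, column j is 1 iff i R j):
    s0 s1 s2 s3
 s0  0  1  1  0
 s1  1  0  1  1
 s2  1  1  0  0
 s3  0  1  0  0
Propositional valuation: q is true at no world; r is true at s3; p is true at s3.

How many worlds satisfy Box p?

Let φ = Box p. Evaluate φ at each world:
  s0 (successors {s1, s2}): φ is false.
  s1 (successors {s0, s2, s3}): φ is false.
  s2 (successors {s0, s1}): φ is false.
  s3 (successors {s1}): φ is false.
For instance, at s0:
  At s0: Box p requires p at every successor {s1, s2}.
    p fails at s1, so Box p is false at s0.
Satisfying worlds: none.

0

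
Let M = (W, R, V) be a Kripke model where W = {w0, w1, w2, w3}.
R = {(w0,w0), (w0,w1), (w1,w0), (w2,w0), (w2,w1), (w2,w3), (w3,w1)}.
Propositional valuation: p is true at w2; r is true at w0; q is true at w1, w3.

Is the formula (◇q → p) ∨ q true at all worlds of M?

Let φ = (◇q → p) ∨ q. Evaluate φ at each world:
  w0 (successors {w0, w1}): φ is false.
  w1 (successors {w0}): φ is true.
  w2 (successors {w0, w1, w3}): φ is true.
  w3 (successors {w1}): φ is true.
Detail at w0 (counterexample):
  At w0: ◇q → p is false, q is false, so (◇q → p) ∨ q is false.
    At w0: ◇q is true, p is false, so ◇q → p is false.
      At w0: ◇q requires q at some successor in {w0, w1}.
        q holds at w1, so ◇q is true at w0.

No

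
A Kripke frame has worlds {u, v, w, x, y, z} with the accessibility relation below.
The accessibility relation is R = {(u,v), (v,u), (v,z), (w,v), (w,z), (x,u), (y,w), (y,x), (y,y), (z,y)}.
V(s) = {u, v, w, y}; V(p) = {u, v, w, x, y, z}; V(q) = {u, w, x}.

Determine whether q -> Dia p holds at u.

At u: q is true, Dia p is true, so q -> Dia p is true.
  At u: Dia p requires p at some successor in {v}.
    p holds at v, so Dia p is true at u.

Yes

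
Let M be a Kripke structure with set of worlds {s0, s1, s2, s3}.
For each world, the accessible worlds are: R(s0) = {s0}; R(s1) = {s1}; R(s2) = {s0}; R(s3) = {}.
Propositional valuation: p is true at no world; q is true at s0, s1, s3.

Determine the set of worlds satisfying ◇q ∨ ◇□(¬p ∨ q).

s0, s1, s2

Recall that □ψ holds at a world iff ψ holds at every accessible world, and ◇ψ holds iff ψ holds at some accessible world.
Let φ = ◇q ∨ ◇□(¬p ∨ q). Evaluate φ at each world:
  s0 (successors {s0}): φ is true.
  s1 (successors {s1}): φ is true.
  s2 (successors {s0}): φ is true.
  s3 (successors ∅): φ is false.
For instance, at s2:
  At s2: ◇q is true, ◇□(¬p ∨ q) is true, so ◇q ∨ ◇□(¬p ∨ q) is true.
    At s2: ◇q requires q at some successor in {s0}.
      q holds at s0, so ◇q is true at s2.
    At s2: ◇□(¬p ∨ q) requires □(¬p ∨ q) at some successor in {s0}.
      □(¬p ∨ q) holds at s0, so ◇□(¬p ∨ q) is true at s2.
Satisfying worlds: {s0, s1, s2}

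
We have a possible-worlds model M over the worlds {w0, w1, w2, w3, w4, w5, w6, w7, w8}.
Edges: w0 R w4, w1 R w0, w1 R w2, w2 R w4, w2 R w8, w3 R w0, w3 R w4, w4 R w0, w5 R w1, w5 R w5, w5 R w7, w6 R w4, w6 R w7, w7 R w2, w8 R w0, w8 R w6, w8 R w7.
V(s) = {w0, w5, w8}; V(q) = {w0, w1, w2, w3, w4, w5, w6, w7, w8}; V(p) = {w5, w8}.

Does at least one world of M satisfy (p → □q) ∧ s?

Yes

Let φ = (p → □q) ∧ s. Evaluate φ at each world:
  w0 (successors {w4}): φ is true.
  w1 (successors {w0, w2}): φ is false.
  w2 (successors {w4, w8}): φ is false.
  w3 (successors {w0, w4}): φ is false.
  w4 (successors {w0}): φ is false.
  w5 (successors {w1, w5, w7}): φ is true.
  w6 (successors {w4, w7}): φ is false.
  w7 (successors {w2}): φ is false.
  w8 (successors {w0, w6, w7}): φ is true.
Detail at w0 (witness):
  At w0: p → □q is true, s is true, so (p → □q) ∧ s is true.
    At w0: p is false, □q is true, so p → □q is true.
      At w0: □q requires q at every successor {w4}.
        At w4: q is true.
      So □q is true at w0.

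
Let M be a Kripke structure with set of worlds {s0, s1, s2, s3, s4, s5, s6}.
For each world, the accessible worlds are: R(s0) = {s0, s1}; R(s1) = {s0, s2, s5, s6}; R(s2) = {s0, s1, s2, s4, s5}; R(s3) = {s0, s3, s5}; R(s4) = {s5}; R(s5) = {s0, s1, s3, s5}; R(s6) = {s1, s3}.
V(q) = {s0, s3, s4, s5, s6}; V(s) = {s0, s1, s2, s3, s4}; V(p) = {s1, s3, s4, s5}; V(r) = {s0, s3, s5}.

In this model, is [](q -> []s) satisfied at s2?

At s2: [](q -> []s) requires q -> []s at every successor {s0, s1, s2, s4, s5}.
  q -> []s fails at s4, so [](q -> []s) is false at s2.
    At s4: q is true, []s is false, so q -> []s is false.
      At s4: []s requires s at every successor {s5}.
        s fails at s5, so []s is false at s4.

No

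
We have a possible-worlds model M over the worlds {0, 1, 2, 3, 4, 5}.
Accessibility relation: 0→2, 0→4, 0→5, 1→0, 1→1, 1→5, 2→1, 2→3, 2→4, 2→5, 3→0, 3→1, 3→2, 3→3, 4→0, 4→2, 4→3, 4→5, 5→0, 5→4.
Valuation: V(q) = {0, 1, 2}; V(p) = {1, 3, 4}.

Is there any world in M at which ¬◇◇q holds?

No

Let φ = ¬◇◇q. Evaluate φ at each world:
  0 (successors {2, 4, 5}): φ is false.
  1 (successors {0, 1, 5}): φ is false.
  2 (successors {1, 3, 4, 5}): φ is false.
  3 (successors {0, 1, 2, 3}): φ is false.
  4 (successors {0, 2, 3, 5}): φ is false.
  5 (successors {0, 4}): φ is false.
For instance, at 2:
  At 2: ◇◇q is true, so ¬◇◇q is false.
    At 2: ◇◇q requires ◇q at some successor in {1, 3, 4, 5}.
      ◇q holds at 1, so ◇◇q is true at 2.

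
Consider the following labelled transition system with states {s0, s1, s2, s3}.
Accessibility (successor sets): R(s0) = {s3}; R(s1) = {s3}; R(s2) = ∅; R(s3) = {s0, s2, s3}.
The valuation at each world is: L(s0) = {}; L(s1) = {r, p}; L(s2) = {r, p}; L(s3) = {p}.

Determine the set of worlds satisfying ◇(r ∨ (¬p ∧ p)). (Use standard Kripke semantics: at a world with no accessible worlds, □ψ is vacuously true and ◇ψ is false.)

Recall that ◇ψ holds at a world iff ψ holds at some accessible world.
Let φ = ◇(r ∨ (¬p ∧ p)). Evaluate φ at each world:
  s0 (successors {s3}): φ is false.
  s1 (successors {s3}): φ is false.
  s2 (successors ∅): φ is false.
  s3 (successors {s0, s2, s3}): φ is true.
For instance, at s1:
  At s1: ◇(r ∨ (¬p ∧ p)) requires r ∨ (¬p ∧ p) at some successor in {s3}.
    At s3: r ∨ (¬p ∧ p) is false.
  So ◇(r ∨ (¬p ∧ p)) is false at s1.
Satisfying worlds: {s3}

s3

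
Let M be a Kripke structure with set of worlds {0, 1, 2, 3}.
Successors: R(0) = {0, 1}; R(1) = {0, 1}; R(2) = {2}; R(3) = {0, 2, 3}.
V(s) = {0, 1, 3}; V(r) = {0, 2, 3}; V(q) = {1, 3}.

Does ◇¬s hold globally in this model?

Recall that ◇ψ holds at a world iff ψ holds at some accessible world.
Let φ = ◇¬s. Evaluate φ at each world:
  0 (successors {0, 1}): φ is false.
  1 (successors {0, 1}): φ is false.
  2 (successors {2}): φ is true.
  3 (successors {0, 2, 3}): φ is true.
Detail at 0 (counterexample):
  At 0: ◇¬s requires ¬s at some successor in {0, 1}.
    At 0: ¬s is false.
    At 1: ¬s is false.
  So ◇¬s is false at 0.

No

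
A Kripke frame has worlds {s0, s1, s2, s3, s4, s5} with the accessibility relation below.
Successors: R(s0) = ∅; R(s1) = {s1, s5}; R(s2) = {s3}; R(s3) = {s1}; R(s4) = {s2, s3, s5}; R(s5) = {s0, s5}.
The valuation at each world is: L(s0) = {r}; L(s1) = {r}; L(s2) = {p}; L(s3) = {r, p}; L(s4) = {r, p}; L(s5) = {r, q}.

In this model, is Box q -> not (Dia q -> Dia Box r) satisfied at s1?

Recall that Box ψ holds at a world iff ψ holds at every accessible world, and Dia ψ holds iff ψ holds at some accessible world.
At s1: Box q is false, not (Dia q -> Dia Box r) is false, so Box q -> not (Dia q -> Dia Box r) is true.
  At s1: Box q requires q at every successor {s1, s5}.
    q fails at s1, so Box q is false at s1.
  At s1: Dia q -> Dia Box r is true, so not (Dia q -> Dia Box r) is false.
    At s1: Dia q is true, Dia Box r is true, so Dia q -> Dia Box r is true.
      At s1: Dia q requires q at some successor in {s1, s5}.
        q holds at s5, so Dia q is true at s1.
      At s1: Dia Box r requires Box r at some successor in {s1, s5}.
        Box r holds at s1, so Dia Box r is true at s1.

Yes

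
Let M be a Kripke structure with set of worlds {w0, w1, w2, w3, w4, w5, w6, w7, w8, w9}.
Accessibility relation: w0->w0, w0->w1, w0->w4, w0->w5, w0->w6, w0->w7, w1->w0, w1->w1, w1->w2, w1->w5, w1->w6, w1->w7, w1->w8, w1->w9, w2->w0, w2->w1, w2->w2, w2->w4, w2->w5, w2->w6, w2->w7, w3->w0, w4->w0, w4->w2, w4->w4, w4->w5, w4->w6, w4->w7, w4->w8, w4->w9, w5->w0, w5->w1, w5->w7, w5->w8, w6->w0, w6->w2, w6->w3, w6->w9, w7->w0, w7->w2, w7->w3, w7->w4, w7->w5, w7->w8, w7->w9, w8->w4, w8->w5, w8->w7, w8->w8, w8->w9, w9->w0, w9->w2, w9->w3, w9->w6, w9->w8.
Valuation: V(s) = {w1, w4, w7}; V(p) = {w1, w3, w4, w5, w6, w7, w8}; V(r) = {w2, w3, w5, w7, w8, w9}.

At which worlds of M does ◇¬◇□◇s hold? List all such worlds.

w0, w1, w2, w4, w6, w7, w8, w9

Recall that □ψ holds at a world iff ψ holds at every accessible world, and ◇ψ holds iff ψ holds at some accessible world.
Let φ = ◇¬◇□◇s. Evaluate φ at each world:
  w0 (successors {w0, w1, w4, w5, w6, w7}): φ is true.
  w1 (successors {w0, w1, w2, w5, w6, w7, w8, w9}): φ is true.
  w2 (successors {w0, w1, w2, w4, w5, w6, w7}): φ is true.
  w3 (successors {w0}): φ is false.
  w4 (successors {w0, w2, w4, w5, w6, w7, w8, w9}): φ is true.
  w5 (successors {w0, w1, w7, w8}): φ is false.
  w6 (successors {w0, w2, w3, w9}): φ is true.
  w7 (successors {w0, w2, w3, w4, w5, w8, w9}): φ is true.
  w8 (successors {w4, w5, w7, w8, w9}): φ is true.
  w9 (successors {w0, w2, w3, w6, w8}): φ is true.
For instance, at w7:
  At w7: ◇¬◇□◇s requires ¬◇□◇s at some successor in {w0, w2, w3, w4, w5, w8, w9}.
    ¬◇□◇s holds at w3, so ◇¬◇□◇s is true at w7.
      At w3: ◇□◇s is false, so ¬◇□◇s is true.
Satisfying worlds: {w0, w1, w2, w4, w6, w7, w8, w9}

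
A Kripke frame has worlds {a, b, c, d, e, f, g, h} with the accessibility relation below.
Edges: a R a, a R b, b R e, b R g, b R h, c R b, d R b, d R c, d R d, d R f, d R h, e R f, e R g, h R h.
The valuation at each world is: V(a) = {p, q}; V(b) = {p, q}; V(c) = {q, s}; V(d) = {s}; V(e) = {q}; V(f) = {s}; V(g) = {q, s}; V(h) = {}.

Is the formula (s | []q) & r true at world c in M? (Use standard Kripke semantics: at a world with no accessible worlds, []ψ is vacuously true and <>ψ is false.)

At c: s | []q is true, r is false, so (s | []q) & r is false.
  At c: s is true, []q is true, so s | []q is true.
    At c: []q requires q at every successor {b}.
      At b: q is true.
    So []q is true at c.

No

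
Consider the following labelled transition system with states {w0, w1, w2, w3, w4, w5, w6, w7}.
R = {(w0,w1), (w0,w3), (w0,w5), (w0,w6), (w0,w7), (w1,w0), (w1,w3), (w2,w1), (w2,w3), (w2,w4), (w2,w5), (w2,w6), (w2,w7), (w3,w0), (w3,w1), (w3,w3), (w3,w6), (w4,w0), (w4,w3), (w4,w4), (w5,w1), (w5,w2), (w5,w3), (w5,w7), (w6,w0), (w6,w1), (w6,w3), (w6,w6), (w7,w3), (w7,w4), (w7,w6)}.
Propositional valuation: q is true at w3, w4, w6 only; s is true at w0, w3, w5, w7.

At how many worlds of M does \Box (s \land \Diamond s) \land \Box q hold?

Recall that \Box ψ holds at a world iff ψ holds at every accessible world, and \Diamond ψ holds iff ψ holds at some accessible world.
Let φ = \Box (s \land \Diamond s) \land \Box q. Evaluate φ at each world:
  w0 (successors {w1, w3, w5, w6, w7}): φ is false.
  w1 (successors {w0, w3}): φ is false.
  w2 (successors {w1, w3, w4, w5, w6, w7}): φ is false.
  w3 (successors {w0, w1, w3, w6}): φ is false.
  w4 (successors {w0, w3, w4}): φ is false.
  w5 (successors {w1, w2, w3, w7}): φ is false.
  w6 (successors {w0, w1, w3, w6}): φ is false.
  w7 (successors {w3, w4, w6}): φ is false.
For instance, at w1:
  At w1: \Box (s \land \Diamond s) is true, \Box q is false, so \Box (s \land \Diamond s) \land \Box q is false.
    At w1: \Box (s \land \Diamond s) requires s \land \Diamond s at every successor {w0, w3}.
      At w0: s \land \Diamond s is true.
      At w3: s \land \Diamond s is true.
    So \Box (s \land \Diamond s) is true at w1.
    At w1: \Box q requires q at every successor {w0, w3}.
      q fails at w0, so \Box q is false at w1.
Satisfying worlds: none.

0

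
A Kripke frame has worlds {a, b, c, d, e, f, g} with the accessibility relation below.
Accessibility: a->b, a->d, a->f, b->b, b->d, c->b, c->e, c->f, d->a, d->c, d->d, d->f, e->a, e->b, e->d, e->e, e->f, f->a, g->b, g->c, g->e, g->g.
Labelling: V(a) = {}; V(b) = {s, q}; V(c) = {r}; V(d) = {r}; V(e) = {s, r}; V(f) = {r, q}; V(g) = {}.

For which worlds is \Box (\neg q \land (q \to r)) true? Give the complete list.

Let φ = \Box (\neg q \land (q \to r)). Evaluate φ at each world:
  a (successors {b, d, f}): φ is false.
  b (successors {b, d}): φ is false.
  c (successors {b, e, f}): φ is false.
  d (successors {a, c, d, f}): φ is false.
  e (successors {a, b, d, e, f}): φ is false.
  f (successors {a}): φ is true.
  g (successors {b, c, e, g}): φ is false.
For instance, at b:
  At b: \Box (\neg q \land (q \to r)) requires \neg q \land (q \to r) at every successor {b, d}.
    \neg q \land (q \to r) fails at b, so \Box (\neg q \land (q \to r)) is false at b.
Satisfying worlds: {f}

f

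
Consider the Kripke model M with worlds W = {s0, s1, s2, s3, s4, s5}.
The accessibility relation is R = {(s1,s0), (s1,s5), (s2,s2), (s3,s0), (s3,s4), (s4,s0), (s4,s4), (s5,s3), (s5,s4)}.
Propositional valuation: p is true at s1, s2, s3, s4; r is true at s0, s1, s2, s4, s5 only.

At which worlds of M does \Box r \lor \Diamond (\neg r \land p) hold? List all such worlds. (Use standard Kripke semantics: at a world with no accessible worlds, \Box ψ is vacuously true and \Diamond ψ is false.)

Let φ = \Box r \lor \Diamond (\neg r \land p). Evaluate φ at each world:
  s0 (successors ∅): φ is true.
  s1 (successors {s0, s5}): φ is true.
  s2 (successors {s2}): φ is true.
  s3 (successors {s0, s4}): φ is true.
  s4 (successors {s0, s4}): φ is true.
  s5 (successors {s3, s4}): φ is true.
For instance, at s5:
  At s5: \Box r is false, \Diamond (\neg r \land p) is true, so \Box r \lor \Diamond (\neg r \land p) is true.
    At s5: \Box r requires r at every successor {s3, s4}.
      r fails at s3, so \Box r is false at s5.
    At s5: \Diamond (\neg r \land p) requires \neg r \land p at some successor in {s3, s4}.
      \neg r \land p holds at s3, so \Diamond (\neg r \land p) is true at s5.
Satisfying worlds: {s0, s1, s2, s3, s4, s5}

s0, s1, s2, s3, s4, s5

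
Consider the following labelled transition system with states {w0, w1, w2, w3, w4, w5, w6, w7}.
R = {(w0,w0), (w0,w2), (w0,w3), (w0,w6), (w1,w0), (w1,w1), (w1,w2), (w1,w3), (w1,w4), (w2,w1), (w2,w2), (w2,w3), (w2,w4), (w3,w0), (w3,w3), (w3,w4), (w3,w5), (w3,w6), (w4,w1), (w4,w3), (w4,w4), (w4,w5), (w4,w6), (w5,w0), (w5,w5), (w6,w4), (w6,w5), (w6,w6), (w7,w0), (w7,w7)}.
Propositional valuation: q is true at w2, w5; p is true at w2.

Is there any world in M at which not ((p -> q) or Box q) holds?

Let φ = not ((p -> q) or Box q). Evaluate φ at each world:
  w0 (successors {w0, w2, w3, w6}): φ is false.
  w1 (successors {w0, w1, w2, w3, w4}): φ is false.
  w2 (successors {w1, w2, w3, w4}): φ is false.
  w3 (successors {w0, w3, w4, w5, w6}): φ is false.
  w4 (successors {w1, w3, w4, w5, w6}): φ is false.
  w5 (successors {w0, w5}): φ is false.
  w6 (successors {w4, w5, w6}): φ is false.
  w7 (successors {w0, w7}): φ is false.
For instance, at w0:
  At w0: (p -> q) or Box q is true, so not ((p -> q) or Box q) is false.
    At w0: p -> q is true, Box q is false, so (p -> q) or Box q is true.
      At w0: Box q requires q at every successor {w0, w2, w3, w6}.
        q fails at w0, so Box q is false at w0.

No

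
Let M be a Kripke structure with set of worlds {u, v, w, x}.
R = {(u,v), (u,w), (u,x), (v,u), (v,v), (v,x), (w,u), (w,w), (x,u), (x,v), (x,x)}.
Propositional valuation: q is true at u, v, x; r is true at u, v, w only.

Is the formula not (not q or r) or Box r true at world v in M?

No

At v: not (not q or r) is false, Box r is false, so not (not q or r) or Box r is false.
  At v: Box r requires r at every successor {u, v, x}.
    r fails at x, so Box r is false at v.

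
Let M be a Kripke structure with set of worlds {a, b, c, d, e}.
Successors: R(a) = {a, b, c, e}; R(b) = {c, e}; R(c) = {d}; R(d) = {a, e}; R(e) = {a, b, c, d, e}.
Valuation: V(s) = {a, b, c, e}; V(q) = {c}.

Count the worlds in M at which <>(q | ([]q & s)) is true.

3

Recall that []ψ holds at a world iff ψ holds at every accessible world, and <>ψ holds iff ψ holds at some accessible world.
Let φ = <>(q | ([]q & s)). Evaluate φ at each world:
  a (successors {a, b, c, e}): φ is true.
  b (successors {c, e}): φ is true.
  c (successors {d}): φ is false.
  d (successors {a, e}): φ is false.
  e (successors {a, b, c, d, e}): φ is true.
For instance, at d:
  At d: <>(q | ([]q & s)) requires q | ([]q & s) at some successor in {a, e}.
    At a: q | ([]q & s) is false.
    At e: q | ([]q & s) is false.
  So <>(q | ([]q & s)) is false at d.
Satisfying worlds: {a, b, e}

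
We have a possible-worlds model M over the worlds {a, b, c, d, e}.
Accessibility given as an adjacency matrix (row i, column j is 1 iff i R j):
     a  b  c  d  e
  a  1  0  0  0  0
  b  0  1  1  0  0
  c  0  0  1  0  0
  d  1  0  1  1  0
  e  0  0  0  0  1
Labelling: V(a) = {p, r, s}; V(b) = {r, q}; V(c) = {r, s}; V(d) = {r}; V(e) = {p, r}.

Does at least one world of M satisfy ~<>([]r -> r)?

Let φ = ~<>([]r -> r). Evaluate φ at each world:
  a (successors {a}): φ is false.
  b (successors {b, c}): φ is false.
  c (successors {c}): φ is false.
  d (successors {a, c, d}): φ is false.
  e (successors {e}): φ is false.
For instance, at e:
  At e: <>([]r -> r) is true, so ~<>([]r -> r) is false.
    At e: <>([]r -> r) requires []r -> r at some successor in {e}.
      []r -> r holds at e, so <>([]r -> r) is true at e.

No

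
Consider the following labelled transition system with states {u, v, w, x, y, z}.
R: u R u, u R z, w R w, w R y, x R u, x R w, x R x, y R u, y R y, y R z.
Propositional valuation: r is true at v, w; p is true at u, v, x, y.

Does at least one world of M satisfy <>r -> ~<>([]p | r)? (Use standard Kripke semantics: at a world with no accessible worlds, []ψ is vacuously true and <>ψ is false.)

Recall that []ψ holds at a world iff ψ holds at every accessible world, and <>ψ holds iff ψ holds at some accessible world.
Let φ = <>r -> ~<>([]p | r). Evaluate φ at each world:
  u (successors {u, z}): φ is true.
  v (successors ∅): φ is true.
  w (successors {w, y}): φ is false.
  x (successors {u, w, x}): φ is false.
  y (successors {u, y, z}): φ is true.
  z (successors ∅): φ is true.
Detail at u (witness):
  At u: <>r is false, ~<>([]p | r) is false, so <>r -> ~<>([]p | r) is true.
    At u: <>r requires r at some successor in {u, z}.
      At u: r is false.
      At z: r is false.
    So <>r is false at u.
    At u: <>([]p | r) is true, so ~<>([]p | r) is false.
      At u: <>([]p | r) requires []p | r at some successor in {u, z}.
        []p | r holds at z, so <>([]p | r) is true at u.

Yes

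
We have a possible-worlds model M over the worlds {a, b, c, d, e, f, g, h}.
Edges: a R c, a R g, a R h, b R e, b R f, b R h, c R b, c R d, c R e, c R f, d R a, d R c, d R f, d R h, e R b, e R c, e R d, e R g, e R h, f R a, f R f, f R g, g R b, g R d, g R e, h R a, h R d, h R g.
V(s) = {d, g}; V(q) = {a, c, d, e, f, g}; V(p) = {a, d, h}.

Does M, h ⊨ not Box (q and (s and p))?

Yes

At h: Box (q and (s and p)) is false, so not Box (q and (s and p)) is true.
  At h: Box (q and (s and p)) requires q and (s and p) at every successor {a, d, g}.
    q and (s and p) fails at a, so Box (q and (s and p)) is false at h.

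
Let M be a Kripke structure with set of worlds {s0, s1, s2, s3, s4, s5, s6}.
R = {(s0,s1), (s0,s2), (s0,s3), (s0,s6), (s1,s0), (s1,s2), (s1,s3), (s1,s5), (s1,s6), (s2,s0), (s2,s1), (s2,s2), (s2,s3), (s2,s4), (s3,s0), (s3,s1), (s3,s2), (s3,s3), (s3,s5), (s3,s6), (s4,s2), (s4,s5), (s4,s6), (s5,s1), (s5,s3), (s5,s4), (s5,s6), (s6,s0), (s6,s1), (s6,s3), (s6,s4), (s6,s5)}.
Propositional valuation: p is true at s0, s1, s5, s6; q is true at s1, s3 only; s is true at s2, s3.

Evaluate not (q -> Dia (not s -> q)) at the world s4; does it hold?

No

At s4: q -> Dia (not s -> q) is true, so not (q -> Dia (not s -> q)) is false.
  At s4: q is false, Dia (not s -> q) is true, so q -> Dia (not s -> q) is true.
    At s4: Dia (not s -> q) requires not s -> q at some successor in {s2, s5, s6}.
      not s -> q holds at s2, so Dia (not s -> q) is true at s4.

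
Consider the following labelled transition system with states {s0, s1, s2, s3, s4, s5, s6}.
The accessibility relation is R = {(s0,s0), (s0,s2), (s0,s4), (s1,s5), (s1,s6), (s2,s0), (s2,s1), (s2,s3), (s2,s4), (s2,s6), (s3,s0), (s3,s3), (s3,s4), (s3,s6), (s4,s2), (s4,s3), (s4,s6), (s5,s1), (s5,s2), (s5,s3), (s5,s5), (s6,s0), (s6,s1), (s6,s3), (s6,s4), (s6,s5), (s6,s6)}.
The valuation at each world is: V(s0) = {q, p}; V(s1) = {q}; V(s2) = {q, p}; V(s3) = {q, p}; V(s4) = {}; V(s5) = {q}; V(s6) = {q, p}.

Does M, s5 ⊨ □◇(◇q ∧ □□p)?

No

At s5: □◇(◇q ∧ □□p) requires ◇(◇q ∧ □□p) at every successor {s1, s2, s3, s5}.
  ◇(◇q ∧ □□p) fails at s1, so □◇(◇q ∧ □□p) is false at s5.
    At s1: ◇(◇q ∧ □□p) requires ◇q ∧ □□p at some successor in {s5, s6}.
      At s5: ◇q ∧ □□p is false.
      At s6: ◇q ∧ □□p is false.
    So ◇(◇q ∧ □□p) is false at s1.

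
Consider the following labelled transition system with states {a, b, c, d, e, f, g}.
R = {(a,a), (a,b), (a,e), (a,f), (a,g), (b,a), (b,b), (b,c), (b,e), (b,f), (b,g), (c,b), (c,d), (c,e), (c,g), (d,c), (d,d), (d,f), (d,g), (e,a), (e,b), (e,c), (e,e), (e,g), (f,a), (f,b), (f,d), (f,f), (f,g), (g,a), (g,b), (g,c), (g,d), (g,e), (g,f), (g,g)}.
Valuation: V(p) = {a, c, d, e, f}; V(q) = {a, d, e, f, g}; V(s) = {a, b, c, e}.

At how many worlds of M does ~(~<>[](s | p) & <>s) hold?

0

Let φ = ~(~<>[](s | p) & <>s). Evaluate φ at each world:
  a (successors {a, b, e, f, g}): φ is false.
  b (successors {a, b, c, e, f, g}): φ is false.
  c (successors {b, d, e, g}): φ is false.
  d (successors {c, d, f, g}): φ is false.
  e (successors {a, b, c, e, g}): φ is false.
  f (successors {a, b, d, f, g}): φ is false.
  g (successors {a, b, c, d, e, f, g}): φ is false.
For instance, at g:
  At g: ~<>[](s | p) & <>s is true, so ~(~<>[](s | p) & <>s) is false.
    At g: ~<>[](s | p) is true, <>s is true, so ~<>[](s | p) & <>s is true.
      At g: <>[](s | p) is false, so ~<>[](s | p) is true.
      At g: <>s requires s at some successor in {a, b, c, d, e, f, g}.
        s holds at a, so <>s is true at g.
Satisfying worlds: none.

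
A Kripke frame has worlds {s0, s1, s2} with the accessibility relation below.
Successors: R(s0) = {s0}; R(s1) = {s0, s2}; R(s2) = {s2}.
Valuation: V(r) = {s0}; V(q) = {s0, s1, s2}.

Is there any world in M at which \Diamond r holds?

Let φ = \Diamond r. Evaluate φ at each world:
  s0 (successors {s0}): φ is true.
  s1 (successors {s0, s2}): φ is true.
  s2 (successors {s2}): φ is false.
Detail at s0 (witness):
  At s0: \Diamond r requires r at some successor in {s0}.
    r holds at s0, so \Diamond r is true at s0.

Yes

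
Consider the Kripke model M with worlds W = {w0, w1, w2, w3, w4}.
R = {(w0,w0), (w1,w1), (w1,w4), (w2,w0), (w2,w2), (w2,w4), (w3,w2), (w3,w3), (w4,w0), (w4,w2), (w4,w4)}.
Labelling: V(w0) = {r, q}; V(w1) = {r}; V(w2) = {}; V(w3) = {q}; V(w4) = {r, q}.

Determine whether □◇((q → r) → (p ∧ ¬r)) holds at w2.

No

At w2: □◇((q → r) → (p ∧ ¬r)) requires ◇((q → r) → (p ∧ ¬r)) at every successor {w0, w2, w4}.
  ◇((q → r) → (p ∧ ¬r)) fails at w0, so □◇((q → r) → (p ∧ ¬r)) is false at w2.
    At w0: ◇((q → r) → (p ∧ ¬r)) requires (q → r) → (p ∧ ¬r) at some successor in {w0}.
      At w0: (q → r) → (p ∧ ¬r) is false.
    So ◇((q → r) → (p ∧ ¬r)) is false at w0.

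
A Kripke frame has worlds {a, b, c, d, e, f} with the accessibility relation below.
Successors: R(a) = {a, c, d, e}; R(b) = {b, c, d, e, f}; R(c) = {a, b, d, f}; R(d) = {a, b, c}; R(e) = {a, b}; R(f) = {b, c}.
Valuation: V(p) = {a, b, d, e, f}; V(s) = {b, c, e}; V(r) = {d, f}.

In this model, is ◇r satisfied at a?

At a: ◇r requires r at some successor in {a, c, d, e}.
  r holds at d, so ◇r is true at a.

Yes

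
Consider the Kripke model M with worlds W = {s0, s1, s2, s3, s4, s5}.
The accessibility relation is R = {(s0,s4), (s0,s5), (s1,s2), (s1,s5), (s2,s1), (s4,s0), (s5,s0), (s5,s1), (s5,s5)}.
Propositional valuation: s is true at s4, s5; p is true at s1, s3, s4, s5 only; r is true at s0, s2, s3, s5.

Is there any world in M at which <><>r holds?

Yes

Let φ = <><>r. Evaluate φ at each world:
  s0 (successors {s4, s5}): φ is true.
  s1 (successors {s2, s5}): φ is true.
  s2 (successors {s1}): φ is true.
  s3 (successors ∅): φ is false.
  s4 (successors {s0}): φ is true.
  s5 (successors {s0, s1, s5}): φ is true.
Detail at s0 (witness):
  At s0: <><>r requires <>r at some successor in {s4, s5}.
    <>r holds at s4, so <><>r is true at s0.
      At s4: <>r requires r at some successor in {s0}.
        r holds at s0, so <>r is true at s4.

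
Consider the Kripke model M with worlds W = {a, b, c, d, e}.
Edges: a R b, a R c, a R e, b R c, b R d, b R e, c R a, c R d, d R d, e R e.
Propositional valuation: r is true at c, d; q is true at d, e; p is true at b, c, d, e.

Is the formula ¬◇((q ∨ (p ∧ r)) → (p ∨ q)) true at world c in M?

No

Recall that ◇ψ holds at a world iff ψ holds at some accessible world.
At c: ◇((q ∨ (p ∧ r)) → (p ∨ q)) is true, so ¬◇((q ∨ (p ∧ r)) → (p ∨ q)) is false.
  At c: ◇((q ∨ (p ∧ r)) → (p ∨ q)) requires (q ∨ (p ∧ r)) → (p ∨ q) at some successor in {a, d}.
    (q ∨ (p ∧ r)) → (p ∨ q) holds at a, so ◇((q ∨ (p ∧ r)) → (p ∨ q)) is true at c.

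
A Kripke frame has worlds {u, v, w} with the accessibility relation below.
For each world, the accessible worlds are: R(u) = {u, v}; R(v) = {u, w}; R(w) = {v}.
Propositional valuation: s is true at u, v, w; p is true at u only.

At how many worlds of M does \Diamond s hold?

3

Recall that \Diamond ψ holds at a world iff ψ holds at some accessible world.
Let φ = \Diamond s. Evaluate φ at each world:
  u (successors {u, v}): φ is true.
  v (successors {u, w}): φ is true.
  w (successors {v}): φ is true.
For instance, at w:
  At w: \Diamond s requires s at some successor in {v}.
    s holds at v, so \Diamond s is true at w.
Satisfying worlds: {u, v, w}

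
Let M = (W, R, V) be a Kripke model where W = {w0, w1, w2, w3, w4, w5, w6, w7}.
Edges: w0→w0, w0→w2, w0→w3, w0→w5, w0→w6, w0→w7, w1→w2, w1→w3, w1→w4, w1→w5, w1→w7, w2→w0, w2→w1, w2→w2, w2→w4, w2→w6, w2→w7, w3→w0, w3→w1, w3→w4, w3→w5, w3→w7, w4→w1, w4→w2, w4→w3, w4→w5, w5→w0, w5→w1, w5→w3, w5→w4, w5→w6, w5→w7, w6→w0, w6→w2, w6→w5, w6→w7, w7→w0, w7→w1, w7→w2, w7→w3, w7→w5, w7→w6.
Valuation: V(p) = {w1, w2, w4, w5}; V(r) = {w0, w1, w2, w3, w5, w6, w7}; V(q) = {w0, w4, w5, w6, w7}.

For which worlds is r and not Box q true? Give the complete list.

w0, w1, w2, w3, w5, w6, w7

Recall that Box ψ holds at a world iff ψ holds at every accessible world, and Dia ψ holds iff ψ holds at some accessible world.
Let φ = r and not Box q. Evaluate φ at each world:
  w0 (successors {w0, w2, w3, w5, w6, w7}): φ is true.
  w1 (successors {w2, w3, w4, w5, w7}): φ is true.
  w2 (successors {w0, w1, w2, w4, w6, w7}): φ is true.
  w3 (successors {w0, w1, w4, w5, w7}): φ is true.
  w4 (successors {w1, w2, w3, w5}): φ is false.
  w5 (successors {w0, w1, w3, w4, w6, w7}): φ is true.
  w6 (successors {w0, w2, w5, w7}): φ is true.
  w7 (successors {w0, w1, w2, w3, w5, w6}): φ is true.
For instance, at w7:
  At w7: r is true, not Box q is true, so r and not Box q is true.
    At w7: Box q is false, so not Box q is true.
      At w7: Box q requires q at every successor {w0, w1, w2, w3, w5, w6}.
        q fails at w1, so Box q is false at w7.
Satisfying worlds: {w0, w1, w2, w3, w5, w6, w7}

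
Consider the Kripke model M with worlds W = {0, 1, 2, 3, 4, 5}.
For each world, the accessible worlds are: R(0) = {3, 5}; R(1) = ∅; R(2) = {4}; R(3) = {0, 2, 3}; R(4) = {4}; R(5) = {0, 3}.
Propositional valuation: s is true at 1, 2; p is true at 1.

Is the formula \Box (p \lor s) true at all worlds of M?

Recall that \Box ψ holds at a world iff ψ holds at every accessible world, and \Diamond ψ holds iff ψ holds at some accessible world.
Let φ = \Box (p \lor s). Evaluate φ at each world:
  0 (successors {3, 5}): φ is false.
  1 (successors ∅): φ is true.
  2 (successors {4}): φ is false.
  3 (successors {0, 2, 3}): φ is false.
  4 (successors {4}): φ is false.
  5 (successors {0, 3}): φ is false.
Detail at 0 (counterexample):
  At 0: \Box (p \lor s) requires p \lor s at every successor {3, 5}.
    p \lor s fails at 3, so \Box (p \lor s) is false at 0.

No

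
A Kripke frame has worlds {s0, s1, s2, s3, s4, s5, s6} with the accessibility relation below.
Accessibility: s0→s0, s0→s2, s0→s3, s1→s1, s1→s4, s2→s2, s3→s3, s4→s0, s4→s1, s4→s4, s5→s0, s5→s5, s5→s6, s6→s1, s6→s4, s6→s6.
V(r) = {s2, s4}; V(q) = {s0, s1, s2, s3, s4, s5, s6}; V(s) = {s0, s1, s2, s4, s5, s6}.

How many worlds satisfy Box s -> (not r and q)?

5

Let φ = Box s -> (not r and q). Evaluate φ at each world:
  s0 (successors {s0, s2, s3}): φ is true.
  s1 (successors {s1, s4}): φ is true.
  s2 (successors {s2}): φ is false.
  s3 (successors {s3}): φ is true.
  s4 (successors {s0, s1, s4}): φ is false.
  s5 (successors {s0, s5, s6}): φ is true.
  s6 (successors {s1, s4, s6}): φ is true.
For instance, at s1:
  At s1: Box s is true, not r and q is true, so Box s -> (not r and q) is true.
    At s1: Box s requires s at every successor {s1, s4}.
      At s1: s is true.
      At s4: s is true.
    So Box s is true at s1.
Satisfying worlds: {s0, s1, s3, s5, s6}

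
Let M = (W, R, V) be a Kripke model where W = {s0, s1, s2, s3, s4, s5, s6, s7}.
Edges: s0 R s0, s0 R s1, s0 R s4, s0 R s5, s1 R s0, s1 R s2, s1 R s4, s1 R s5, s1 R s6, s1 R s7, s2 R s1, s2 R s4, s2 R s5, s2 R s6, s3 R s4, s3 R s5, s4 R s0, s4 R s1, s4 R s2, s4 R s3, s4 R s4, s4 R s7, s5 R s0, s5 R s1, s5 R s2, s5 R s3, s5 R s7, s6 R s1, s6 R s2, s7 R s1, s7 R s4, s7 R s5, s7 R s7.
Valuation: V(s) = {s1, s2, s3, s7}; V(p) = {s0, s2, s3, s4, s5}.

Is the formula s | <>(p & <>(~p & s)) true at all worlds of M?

Let φ = s | <>(p & <>(~p & s)). Evaluate φ at each world:
  s0 (successors {s0, s1, s4, s5}): φ is true.
  s1 (successors {s0, s2, s4, s5, s6, s7}): φ is true.
  s2 (successors {s1, s4, s5, s6}): φ is true.
  s3 (successors {s4, s5}): φ is true.
  s4 (successors {s0, s1, s2, s3, s4, s7}): φ is true.
  s5 (successors {s0, s1, s2, s3, s7}): φ is true.
  s6 (successors {s1, s2}): φ is true.
  s7 (successors {s1, s4, s5, s7}): φ is true.
For instance, at s1:
  At s1: s is true, <>(p & <>(~p & s)) is true, so s | <>(p & <>(~p & s)) is true.
    At s1: <>(p & <>(~p & s)) requires p & <>(~p & s) at some successor in {s0, s2, s4, s5, s6, s7}.
      p & <>(~p & s) holds at s0, so <>(p & <>(~p & s)) is true at s1.

Yes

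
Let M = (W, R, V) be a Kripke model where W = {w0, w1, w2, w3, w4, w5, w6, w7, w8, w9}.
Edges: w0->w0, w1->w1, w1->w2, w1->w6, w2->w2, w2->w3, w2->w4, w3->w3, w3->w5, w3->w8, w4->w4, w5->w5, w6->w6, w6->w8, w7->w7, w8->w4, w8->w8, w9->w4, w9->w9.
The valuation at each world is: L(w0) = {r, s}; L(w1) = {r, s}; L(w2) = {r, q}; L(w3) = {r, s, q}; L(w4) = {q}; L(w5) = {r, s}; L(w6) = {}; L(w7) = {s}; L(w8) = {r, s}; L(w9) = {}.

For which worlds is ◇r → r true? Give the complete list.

w0, w1, w2, w3, w4, w5, w7, w8, w9

Let φ = ◇r → r. Evaluate φ at each world:
  w0 (successors {w0}): φ is true.
  w1 (successors {w1, w2, w6}): φ is true.
  w2 (successors {w2, w3, w4}): φ is true.
  w3 (successors {w3, w5, w8}): φ is true.
  w4 (successors {w4}): φ is true.
  w5 (successors {w5}): φ is true.
  w6 (successors {w6, w8}): φ is false.
  w7 (successors {w7}): φ is true.
  w8 (successors {w4, w8}): φ is true.
  w9 (successors {w4, w9}): φ is true.
For instance, at w9:
  At w9: ◇r is false, r is false, so ◇r → r is true.
    At w9: ◇r requires r at some successor in {w4, w9}.
      At w4: r is false.
      At w9: r is false.
    So ◇r is false at w9.
Satisfying worlds: {w0, w1, w2, w3, w4, w5, w7, w8, w9}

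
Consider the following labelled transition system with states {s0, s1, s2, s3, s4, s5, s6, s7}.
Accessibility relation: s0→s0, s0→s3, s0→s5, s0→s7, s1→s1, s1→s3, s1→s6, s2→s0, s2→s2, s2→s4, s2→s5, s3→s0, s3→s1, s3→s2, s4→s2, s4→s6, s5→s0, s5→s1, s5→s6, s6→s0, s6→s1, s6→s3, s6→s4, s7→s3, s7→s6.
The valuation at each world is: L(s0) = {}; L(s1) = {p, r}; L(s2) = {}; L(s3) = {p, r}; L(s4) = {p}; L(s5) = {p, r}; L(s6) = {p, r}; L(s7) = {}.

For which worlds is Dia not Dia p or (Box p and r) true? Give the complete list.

Let φ = Dia not Dia p or (Box p and r). Evaluate φ at each world:
  s0 (successors {s0, s3, s5, s7}): φ is false.
  s1 (successors {s1, s3, s6}): φ is true.
  s2 (successors {s0, s2, s4, s5}): φ is false.
  s3 (successors {s0, s1, s2}): φ is false.
  s4 (successors {s2, s6}): φ is false.
  s5 (successors {s0, s1, s6}): φ is false.
  s6 (successors {s0, s1, s3, s4}): φ is false.
  s7 (successors {s3, s6}): φ is false.
For instance, at s1:
  At s1: Dia not Dia p is false, Box p and r is true, so Dia not Dia p or (Box p and r) is true.
    At s1: Dia not Dia p requires not Dia p at some successor in {s1, s3, s6}.
      At s1: not Dia p is false.
      At s3: not Dia p is false.
      At s6: not Dia p is false.
    So Dia not Dia p is false at s1.
    At s1: Box p is true, r is true, so Box p and r is true.
      At s1: Box p requires p at every successor {s1, s3, s6}.
        At s1: p is true.
        At s3: p is true.
        At s6: p is true.
      So Box p is true at s1.
Satisfying worlds: {s1}

s1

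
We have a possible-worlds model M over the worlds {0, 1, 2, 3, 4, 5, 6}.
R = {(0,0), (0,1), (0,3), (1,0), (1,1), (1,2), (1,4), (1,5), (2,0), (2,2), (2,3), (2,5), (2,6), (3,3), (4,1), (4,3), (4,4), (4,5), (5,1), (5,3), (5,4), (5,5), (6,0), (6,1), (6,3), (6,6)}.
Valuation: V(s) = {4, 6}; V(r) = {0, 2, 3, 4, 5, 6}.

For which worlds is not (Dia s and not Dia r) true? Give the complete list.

0, 1, 2, 3, 4, 5, 6

Recall that Dia ψ holds at a world iff ψ holds at some accessible world.
Let φ = not (Dia s and not Dia r). Evaluate φ at each world:
  0 (successors {0, 1, 3}): φ is true.
  1 (successors {0, 1, 2, 4, 5}): φ is true.
  2 (successors {0, 2, 3, 5, 6}): φ is true.
  3 (successors {3}): φ is true.
  4 (successors {1, 3, 4, 5}): φ is true.
  5 (successors {1, 3, 4, 5}): φ is true.
  6 (successors {0, 1, 3, 6}): φ is true.
For instance, at 2:
  At 2: Dia s and not Dia r is false, so not (Dia s and not Dia r) is true.
    At 2: Dia s is true, not Dia r is false, so Dia s and not Dia r is false.
      At 2: Dia s requires s at some successor in {0, 2, 3, 5, 6}.
        s holds at 6, so Dia s is true at 2.
      At 2: Dia r is true, so not Dia r is false.
Satisfying worlds: {0, 1, 2, 3, 4, 5, 6}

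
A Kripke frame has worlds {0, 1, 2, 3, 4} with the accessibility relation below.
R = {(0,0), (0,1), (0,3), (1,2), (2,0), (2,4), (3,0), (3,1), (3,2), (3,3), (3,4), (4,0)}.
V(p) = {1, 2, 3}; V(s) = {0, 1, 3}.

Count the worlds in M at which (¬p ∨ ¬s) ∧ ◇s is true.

3

Recall that ◇ψ holds at a world iff ψ holds at some accessible world.
Let φ = (¬p ∨ ¬s) ∧ ◇s. Evaluate φ at each world:
  0 (successors {0, 1, 3}): φ is true.
  1 (successors {2}): φ is false.
  2 (successors {0, 4}): φ is true.
  3 (successors {0, 1, 2, 3, 4}): φ is false.
  4 (successors {0}): φ is true.
For instance, at 4:
  At 4: ¬p ∨ ¬s is true, ◇s is true, so (¬p ∨ ¬s) ∧ ◇s is true.
    At 4: ◇s requires s at some successor in {0}.
      s holds at 0, so ◇s is true at 4.
Satisfying worlds: {0, 2, 4}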